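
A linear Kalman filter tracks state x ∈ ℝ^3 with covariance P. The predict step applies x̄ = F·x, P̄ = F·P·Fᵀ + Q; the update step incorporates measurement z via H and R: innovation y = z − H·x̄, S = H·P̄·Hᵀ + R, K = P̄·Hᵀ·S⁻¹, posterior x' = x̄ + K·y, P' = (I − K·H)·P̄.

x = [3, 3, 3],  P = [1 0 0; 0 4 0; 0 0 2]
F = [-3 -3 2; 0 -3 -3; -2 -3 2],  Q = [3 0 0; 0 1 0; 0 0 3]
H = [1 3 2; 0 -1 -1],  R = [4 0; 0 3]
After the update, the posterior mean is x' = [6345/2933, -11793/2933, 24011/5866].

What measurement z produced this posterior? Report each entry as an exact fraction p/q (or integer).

z = [-1, 1]

x̄ = F·x = [-12, -18, -9]
P̄ = F·P·Fᵀ + Q = [56 24 50; 24 55 24; 50 24 51]
S = H·P̄·Hᵀ + R = [1391 -461; -461 157]
K = P̄·Hᵀ·S⁻¹ = [841/2933 1087/2933; 395/2933 -316/2933; 593/5866 -1061/5866]
x' − x̄ = [41541/2933, 41001/2933, 76805/5866] = K·y
y = (KᵀK)⁻¹·Kᵀ·(x' − x̄) = [83, -26]
z = y + H·x̄ = [83, -26] + [-84, 27] = [-1, 1]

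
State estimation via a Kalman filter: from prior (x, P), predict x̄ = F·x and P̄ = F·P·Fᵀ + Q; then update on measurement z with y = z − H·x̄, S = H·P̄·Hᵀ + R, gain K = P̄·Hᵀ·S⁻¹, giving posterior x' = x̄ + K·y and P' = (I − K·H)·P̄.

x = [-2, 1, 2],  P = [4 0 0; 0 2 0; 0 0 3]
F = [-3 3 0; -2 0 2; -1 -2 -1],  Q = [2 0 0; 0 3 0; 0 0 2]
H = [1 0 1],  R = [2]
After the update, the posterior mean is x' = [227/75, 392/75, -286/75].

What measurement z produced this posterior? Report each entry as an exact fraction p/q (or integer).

x̄ = F·x = [9, 8, -2]
P̄ = F·P·Fᵀ + Q = [56 24 0; 24 31 2; 0 2 17]
S = H·P̄·Hᵀ + R = [75]
K = P̄·Hᵀ·S⁻¹ = [56/75; 26/75; 17/75]
x' − x̄ = [-448/75, -208/75, -136/75] = K·y
y = (KᵀK)⁻¹·Kᵀ·(x' − x̄) = [-8]
z = y + H·x̄ = [-8] + [7] = [-1]

z = [-1]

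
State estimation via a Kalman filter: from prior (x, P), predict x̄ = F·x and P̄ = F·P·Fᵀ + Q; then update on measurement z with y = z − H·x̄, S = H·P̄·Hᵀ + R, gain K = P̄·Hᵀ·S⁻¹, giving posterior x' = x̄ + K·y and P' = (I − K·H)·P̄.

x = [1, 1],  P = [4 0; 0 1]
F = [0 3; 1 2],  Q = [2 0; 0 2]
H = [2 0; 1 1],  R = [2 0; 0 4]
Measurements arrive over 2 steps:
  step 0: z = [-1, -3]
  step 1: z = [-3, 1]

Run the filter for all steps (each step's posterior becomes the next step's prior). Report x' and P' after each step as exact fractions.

step 0: x̄ = F·x = [3, 3]
step 0: P̄ = F·P·Fᵀ + Q = [11 6; 6 10]
step 0: y = z − H·x̄ = [-7, -9]
step 0: S = H·P̄·Hᵀ + R = [46 34; 34 37]
step 0: K = P̄·Hᵀ·S⁻¹ = [118/273 17/273; -50/273 164/273]
step 0: x' = x̄ + K·y = [-160/273, -307/273]
step 0: P' = (I − K·H)·P̄ = [118/273 -50/273; -50/273 706/273]
step 1: x̄ = F·x = [-307/91, -258/91]
step 1: P̄ = F·P·Fᵀ + Q = [2300/91 1362/91; 1362/91 1096/91]
step 1: y = z − H·x̄ = [341/91, 656/91]
step 1: S = H·P̄·Hᵀ + R = [9382/91 7324/91; 7324/91 6484/91]
step 1: K = P̄·Hᵀ·S⁻¹ = [4129/9879 1831/19758; -467/9879 8545/19758]
step 1: x' = x̄ + K·y = [-3752/3293, 347/3293]
step 1: P' = (I − K·H)·P̄ = [4129/9879 -467/9879; -467/9879 17557/9879]

step 0: x' = [-160/273, -307/273], P' = [118/273 -50/273; -50/273 706/273]
step 1: x' = [-3752/3293, 347/3293], P' = [4129/9879 -467/9879; -467/9879 17557/9879]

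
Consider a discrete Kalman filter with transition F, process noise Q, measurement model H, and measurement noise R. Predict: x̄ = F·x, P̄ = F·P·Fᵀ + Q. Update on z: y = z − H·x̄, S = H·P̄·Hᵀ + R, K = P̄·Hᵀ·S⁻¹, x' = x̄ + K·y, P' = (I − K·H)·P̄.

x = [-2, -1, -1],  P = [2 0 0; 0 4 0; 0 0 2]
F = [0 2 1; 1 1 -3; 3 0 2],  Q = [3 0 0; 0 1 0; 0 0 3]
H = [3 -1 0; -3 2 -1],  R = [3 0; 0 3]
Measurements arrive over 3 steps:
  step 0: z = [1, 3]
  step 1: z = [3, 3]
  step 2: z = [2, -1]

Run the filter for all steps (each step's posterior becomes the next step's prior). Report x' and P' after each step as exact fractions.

step 0: x' = [-1057/3401, -6494/3401, -20380/3401], P' = [6312/3401 14445/3401 8706/3401; 14445/3401 157155/13604 123843/13604; 8706/3401 123843/13604 162903/13604]
step 1: x' = [711966752/219152179, 1463499425/219152179, 105218195/219152179], P' = [426057993/219152179 924210882/219152179 450705321/219152179; 924210882/219152179 2263557219/219152179 1324060731/219152179; 450705321/219152179 1324060731/219152179 1401221565/219152179]
step 2: x' = [2220788700124/681863131069, 13552516866185/2045589393207, 7633452854441/2045589393207], P' = [1236334623210/681863131069 2652808043829/681863131069 1271729955747/681863131069; 2652808043829/681863131069 6487300085360/681863131069 3794576647496/681863131069; 1271729955747/681863131069 3794576647496/681863131069 4171955070782/681863131069]

step 0: x̄ = F·x = [-3, 0, -8]
step 0: P̄ = F·P·Fᵀ + Q = [21 2 4; 2 25 -6; 4 -6 29]
step 0: y = z − H·x̄ = [10, -14]
step 0: S = H·P̄·Hᵀ + R = [205 -239; -239 345]
step 0: K = P̄·Hᵀ·S⁻¹ = [1497/3401 416/3401; 5395/13604 5709/13604; -6457/13604 -6563/13604]
step 0: x' = x̄ + K·y = [-1057/3401, -6494/3401, -20380/3401]
step 0: P' = (I − K·H)·P̄ = [6312/3401 14445/3401 8706/3401; 14445/3401 157155/13604 123843/13604; 8706/3401 123843/13604 162903/13604]
step 1: x̄ = F·x = [-33368/3401, 53589/3401, -43931/3401]
step 1: P̄ = F·P·Fᵀ + Q = [1327707/13604 -321615/6802 636165/6802; -321615/6802 206423/3401 -181104/3401; 636165/6802 -181104/3401 334386/3401]
step 1: y = z − H·x̄ = [163896/3401, -241010/3401]
step 1: S = H·P̄·Hᵀ + R = [16675247/13604 -23931223/13604; -23931223/13604 34880891/13604]
step 1: K = P̄·Hᵀ·S⁻¹ = [117987699/219152179 39847488/219152179; 169691809/219152179 143473687/219152179; 9351744/219152179 -35072022/219152179]
step 1: x' = x̄ + K·y = [711966752/219152179, 1463499425/219152179, 105218195/219152179]
step 1: P' = (I − K·H)·P̄ = [426057993/219152179 924210882/219152179 450705321/219152179; 924210882/219152179 2263557219/219152179 1324060731/219152179; 450705321/219152179 1324060731/219152179 1401221565/219152179]
step 2: x̄ = F·x = [3032217045/219152179, 1859811592/219152179, 2346336646/219152179]
step 2: P̄ = F·P·Fᵀ + Q = [16409149902/219152179 -3997726827/219152179 14996067309/219152179; -3997726827/219152179 6719586928/219152179 -4863338550/219152179; 14996067309/219152179 -4863338550/219152179 15505328586/219152179]
step 2: y = z − H·x̄ = [-6798535185/219152179, 7504212418/219152179]
step 2: S = H·P̄·Hᵀ + R = [179045753545/219152179 -246952604894/219152179; -246952604894/219152179 348125961931/219152179]
step 2: K = P̄·Hᵀ·S⁻¹ = [352065275267/681863131069 108294087427/681863131069; 1471124046127/2045589393207 1221599391737/2045589393207; 20613219745/2045589393207 -397991643031/2045589393207]
step 2: x' = x̄ + K·y = [2220788700124/681863131069, 13552516866185/2045589393207, 7633452854441/2045589393207]
step 2: P' = (I − K·H)·P̄ = [1236334623210/681863131069 2652808043829/681863131069 1271729955747/681863131069; 2652808043829/681863131069 6487300085360/681863131069 3794576647496/681863131069; 1271729955747/681863131069 3794576647496/681863131069 4171955070782/681863131069]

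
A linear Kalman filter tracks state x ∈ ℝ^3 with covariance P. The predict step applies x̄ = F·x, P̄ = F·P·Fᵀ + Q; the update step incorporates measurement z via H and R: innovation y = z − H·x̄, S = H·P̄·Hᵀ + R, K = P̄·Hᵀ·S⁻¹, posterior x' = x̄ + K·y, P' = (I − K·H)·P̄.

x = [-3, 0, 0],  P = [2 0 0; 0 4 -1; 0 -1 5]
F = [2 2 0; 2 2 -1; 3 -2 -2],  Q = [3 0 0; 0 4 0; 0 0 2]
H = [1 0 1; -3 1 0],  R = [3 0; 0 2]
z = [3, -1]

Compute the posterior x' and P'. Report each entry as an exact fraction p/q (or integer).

x' = [435/401, 17512/7619, 9621/7619]
P' = [921/401 2445/401 -792/401; 2445/401 136165/7619 -39384/7619; -792/401 -39384/7619 34320/7619]

x̄ = F·x = [-6, -6, -9]
P̄ = F·P·Fᵀ + Q = [27 26 0; 26 37 8; 0 8 48]
y = z − H·x̄ = [18, -13]
S = H·P̄·Hᵀ + R = [78 -47; -47 126]
K = P̄·Hᵀ·S⁻¹ = [43/401 -159/401; 2357/7619 -1600/7619; 6424/7619 2880/7619]
x' = x̄ + K·y = [435/401, 17512/7619, 9621/7619]
P' = (I − K·H)·P̄ = [921/401 2445/401 -792/401; 2445/401 136165/7619 -39384/7619; -792/401 -39384/7619 34320/7619]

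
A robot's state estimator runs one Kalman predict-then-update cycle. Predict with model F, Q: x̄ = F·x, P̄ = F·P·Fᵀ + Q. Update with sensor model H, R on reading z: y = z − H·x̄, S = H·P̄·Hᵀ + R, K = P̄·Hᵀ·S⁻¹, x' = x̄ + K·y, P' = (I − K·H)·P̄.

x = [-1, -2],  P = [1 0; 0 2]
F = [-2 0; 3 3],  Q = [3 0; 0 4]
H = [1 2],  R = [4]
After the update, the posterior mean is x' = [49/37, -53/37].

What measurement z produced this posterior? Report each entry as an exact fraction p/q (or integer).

x̄ = F·x = [2, -9]
P̄ = F·P·Fᵀ + Q = [7 -6; -6 31]
S = H·P̄·Hᵀ + R = [111]
K = P̄·Hᵀ·S⁻¹ = [-5/111; 56/111]
x' − x̄ = [-25/37, 280/37] = K·y
y = (KᵀK)⁻¹·Kᵀ·(x' − x̄) = [15]
z = y + H·x̄ = [15] + [-16] = [-1]

z = [-1]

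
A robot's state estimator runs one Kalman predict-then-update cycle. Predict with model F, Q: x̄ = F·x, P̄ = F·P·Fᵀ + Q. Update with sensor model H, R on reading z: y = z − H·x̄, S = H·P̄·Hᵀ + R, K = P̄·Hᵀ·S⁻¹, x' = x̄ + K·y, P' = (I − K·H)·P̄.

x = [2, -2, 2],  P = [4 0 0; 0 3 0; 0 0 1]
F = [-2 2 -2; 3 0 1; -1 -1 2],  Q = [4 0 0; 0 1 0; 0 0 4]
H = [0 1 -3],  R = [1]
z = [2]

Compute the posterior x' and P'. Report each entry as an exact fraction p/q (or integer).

x' = [-488/39, 380/39, 101/39]
P' = [4012/117 -2362/117 -784/117; -2362/117 2134/117 700/117; -784/117 700/117 485/234]

x̄ = F·x = [-12, 8, 4]
P̄ = F·P·Fᵀ + Q = [36 -26 -2; -26 38 -10; -2 -10 15]
y = z − H·x̄ = [6]
S = H·P̄·Hᵀ + R = [234]
K = P̄·Hᵀ·S⁻¹ = [-10/117; 34/117; -55/234]
x' = x̄ + K·y = [-488/39, 380/39, 101/39]
P' = (I − K·H)·P̄ = [4012/117 -2362/117 -784/117; -2362/117 2134/117 700/117; -784/117 700/117 485/234]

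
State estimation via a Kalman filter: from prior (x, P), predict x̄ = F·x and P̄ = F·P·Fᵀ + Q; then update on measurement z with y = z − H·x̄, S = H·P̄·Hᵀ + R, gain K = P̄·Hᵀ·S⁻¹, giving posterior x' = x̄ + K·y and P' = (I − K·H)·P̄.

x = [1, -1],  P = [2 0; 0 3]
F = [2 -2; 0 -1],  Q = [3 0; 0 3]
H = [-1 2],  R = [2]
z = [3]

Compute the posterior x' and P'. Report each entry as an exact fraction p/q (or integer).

x̄ = F·x = [4, 1]
P̄ = F·P·Fᵀ + Q = [23 6; 6 6]
y = z − H·x̄ = [5]
S = H·P̄·Hᵀ + R = [25]
K = P̄·Hᵀ·S⁻¹ = [-11/25; 6/25]
x' = x̄ + K·y = [9/5, 11/5]
P' = (I − K·H)·P̄ = [454/25 216/25; 216/25 114/25]

x' = [9/5, 11/5]
P' = [454/25 216/25; 216/25 114/25]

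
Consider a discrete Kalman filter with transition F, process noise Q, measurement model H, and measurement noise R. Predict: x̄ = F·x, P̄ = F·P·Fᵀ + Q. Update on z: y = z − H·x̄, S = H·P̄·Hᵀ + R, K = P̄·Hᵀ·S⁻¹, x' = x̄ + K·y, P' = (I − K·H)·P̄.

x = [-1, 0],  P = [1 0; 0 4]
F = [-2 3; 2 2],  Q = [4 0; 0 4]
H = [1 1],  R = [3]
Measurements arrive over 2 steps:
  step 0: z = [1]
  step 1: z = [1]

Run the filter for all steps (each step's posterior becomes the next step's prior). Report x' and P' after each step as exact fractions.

step 0: x' = [286/111, -178/111], P' = [788/111 -596/111; -596/111 728/111]
step 1: x' = [-37282/19421, 53700/19421], P' = [323084/19421 -271112/19421; -271112/19421 276404/19421]

step 0: x̄ = F·x = [2, -2]
step 0: P̄ = F·P·Fᵀ + Q = [44 20; 20 24]
step 0: y = z − H·x̄ = [1]
step 0: S = H·P̄·Hᵀ + R = [111]
step 0: K = P̄·Hᵀ·S⁻¹ = [64/111; 44/111]
step 0: x' = x̄ + K·y = [286/111, -178/111]
step 0: P' = (I − K·H)·P̄ = [788/111 -596/111; -596/111 728/111]
step 1: x̄ = F·x = [-1106/111, 72/37]
step 1: P̄ = F·P·Fᵀ + Q = [17300/111 8/37; 8/37 580/37]
step 1: y = z − H·x̄ = [1001/111]
step 1: S = H·P̄·Hᵀ + R = [19421/111]
step 1: K = P̄·Hᵀ·S⁻¹ = [17324/19421; 1764/19421]
step 1: x' = x̄ + K·y = [-37282/19421, 53700/19421]
step 1: P' = (I − K·H)·P̄ = [323084/19421 -271112/19421; -271112/19421 276404/19421]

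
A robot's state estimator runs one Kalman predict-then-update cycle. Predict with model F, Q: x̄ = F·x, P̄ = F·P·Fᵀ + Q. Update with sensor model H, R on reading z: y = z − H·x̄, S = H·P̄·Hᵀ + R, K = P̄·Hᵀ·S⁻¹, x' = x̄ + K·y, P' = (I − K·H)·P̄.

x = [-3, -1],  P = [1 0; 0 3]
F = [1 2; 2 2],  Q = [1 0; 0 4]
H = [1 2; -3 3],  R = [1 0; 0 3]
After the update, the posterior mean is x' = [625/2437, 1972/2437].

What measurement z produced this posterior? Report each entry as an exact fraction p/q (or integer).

x̄ = F·x = [-5, -8]
P̄ = F·P·Fᵀ + Q = [14 14; 14 20]
S = H·P̄·Hᵀ + R = [151 36; 36 57]
K = P̄·Hᵀ·S⁻¹ = [798/2437 -504/2437; 810/2437 258/2437]
x' − x̄ = [12810/2437, 21468/2437] = K·y
y = (KᵀK)⁻¹·Kᵀ·(x' − x̄) = [23, 11]
z = y + H·x̄ = [23, 11] + [-21, -9] = [2, 2]

z = [2, 2]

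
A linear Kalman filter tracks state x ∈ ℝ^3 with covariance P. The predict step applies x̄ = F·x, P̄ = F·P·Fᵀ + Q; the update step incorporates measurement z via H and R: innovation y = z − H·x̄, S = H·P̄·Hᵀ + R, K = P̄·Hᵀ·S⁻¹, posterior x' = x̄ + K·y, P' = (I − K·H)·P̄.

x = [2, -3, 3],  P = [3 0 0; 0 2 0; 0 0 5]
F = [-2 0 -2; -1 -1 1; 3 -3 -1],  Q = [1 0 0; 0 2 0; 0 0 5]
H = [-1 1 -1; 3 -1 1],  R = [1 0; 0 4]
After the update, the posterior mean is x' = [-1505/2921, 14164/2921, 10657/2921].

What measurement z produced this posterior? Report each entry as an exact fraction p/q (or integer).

z = [2, -2]

x̄ = F·x = [-10, 4, 12]
P̄ = F·P·Fᵀ + Q = [33 -4 -8; -4 12 -8; -8 -8 55]
S = H·P̄·Hᵀ + R = [109 -166; -166 360]
K = P̄·Hᵀ·S⁻¹ = [2665/5842 5541/11684; 832/2921 124/2921; -6663/5842 -4879/11684]
x' − x̄ = [27705/2921, 2480/2921, -24395/2921] = K·y
y = (KᵀK)⁻¹·Kᵀ·(x' − x̄) = [0, 20]
z = y + H·x̄ = [0, 20] + [2, -22] = [2, -2]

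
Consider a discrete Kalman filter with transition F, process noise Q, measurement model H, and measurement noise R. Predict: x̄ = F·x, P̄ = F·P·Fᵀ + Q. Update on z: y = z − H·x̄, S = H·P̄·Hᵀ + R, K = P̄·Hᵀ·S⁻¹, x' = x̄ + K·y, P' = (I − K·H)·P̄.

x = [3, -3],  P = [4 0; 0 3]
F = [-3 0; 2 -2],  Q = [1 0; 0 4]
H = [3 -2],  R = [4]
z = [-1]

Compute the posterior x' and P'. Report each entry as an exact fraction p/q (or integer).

x̄ = F·x = [-9, 12]
P̄ = F·P·Fᵀ + Q = [37 -24; -24 32]
y = z − H·x̄ = [50]
S = H·P̄·Hᵀ + R = [753]
K = P̄·Hᵀ·S⁻¹ = [53/251; -136/753]
x' = x̄ + K·y = [391/251, 2236/753]
P' = (I − K·H)·P̄ = [860/251 1184/251; 1184/251 5600/753]

x' = [391/251, 2236/753]
P' = [860/251 1184/251; 1184/251 5600/753]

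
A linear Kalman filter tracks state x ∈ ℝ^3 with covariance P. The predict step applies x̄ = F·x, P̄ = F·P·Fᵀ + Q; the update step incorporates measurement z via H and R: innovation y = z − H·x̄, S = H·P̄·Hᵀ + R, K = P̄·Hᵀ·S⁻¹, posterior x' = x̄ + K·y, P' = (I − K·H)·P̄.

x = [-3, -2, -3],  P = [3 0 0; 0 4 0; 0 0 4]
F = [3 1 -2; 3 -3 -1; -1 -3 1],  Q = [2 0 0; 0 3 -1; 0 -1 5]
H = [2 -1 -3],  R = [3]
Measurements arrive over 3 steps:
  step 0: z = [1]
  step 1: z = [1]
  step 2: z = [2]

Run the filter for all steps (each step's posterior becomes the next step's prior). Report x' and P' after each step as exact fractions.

step 0: x̄ = F·x = [-5, 0, 6]
step 0: P̄ = F·P·Fᵀ + Q = [49 23 -29; 23 70 22; -29 22 48]
step 0: y = z − H·x̄ = [29]
step 0: S = H·P̄·Hᵀ + R = [1089]
step 0: K = P̄·Hᵀ·S⁻¹ = [18/121; -10/121; -224/1089]
step 0: x' = x̄ + K·y = [-83/121, -290/121, 38/1089]
step 0: P' = (I − K·H)·P̄ = [3013/121 4403/121 523/121; 4403/121 7570/121 422/121; 523/121 422/121 2096/1089]
step 1: x̄ = F·x = [-4927/1089, 5551/1089, 8615/1089]
step 1: P̄ = F·P·Fᵀ + Q = [488831/1089 -217280/1089 -636082/1089; -217280/1089 143846/1089 309700/1089; -636082/1089 309700/1089 853388/1089]
step 1: y = z − H·x̄ = [1283/33]
step 1: S = H·P̄·Hᵀ + R = [18497]
step 1: K = P̄·Hᵀ·S⁻¹ = [94036/610401; -45682/610401; -125516/610401]
step 1: x' = x̄ + K·y = [9837823/6714411, 14688947/6714411, -561791/6714411]
step 1: P' = (I − K·H)·P̄ = [66379237/6714411 92241464/6714411 12471274/6714411; 92241464/6714411 191291446/6714411 -1767004/6714411; 12471274/6714411 -1767004/6714411 10283860/6714411]
step 2: x̄ = F·x = [15108666/2238137, -13991581/6714411, -18155485/2238137]
step 2: P̄ = F·P·Fᵀ + Q = [418043451/2238137 -210139585/2238137 -555335689/2238137; -210139585/2238137 603687220/6714411 333974448/2238137; -555335689/2238137 333974448/2238137 790322142/2238137]
step 2: y = z − H·x̄ = [-4804040/126687]
step 2: S = H·P̄·Hᵀ + R = [1047251879/126687]
step 2: K = P̄·Hᵀ·S⁻¹ = [153522654/1047251879; -91892354/1047251879; -215978052/1047251879]
step 2: x' = x̄ + K·y = [66137023726/55504349587, 69023509563/55504349587, -16174001215/55504349587]
step 2: P' = (I − K·H)·P̄ = [506938267197/55504349587 690626124969/55504349587 99613435813/55504349587; 690626124969/55504349587 1457684885736/55504349587 -20607250504/55504349587; 99613435813/55504349587 -20607250504/55504349587 84724877466/55504349587]

step 0: x' = [-83/121, -290/121, 38/1089], P' = [3013/121 4403/121 523/121; 4403/121 7570/121 422/121; 523/121 422/121 2096/1089]
step 1: x' = [9837823/6714411, 14688947/6714411, -561791/6714411], P' = [66379237/6714411 92241464/6714411 12471274/6714411; 92241464/6714411 191291446/6714411 -1767004/6714411; 12471274/6714411 -1767004/6714411 10283860/6714411]
step 2: x' = [66137023726/55504349587, 69023509563/55504349587, -16174001215/55504349587], P' = [506938267197/55504349587 690626124969/55504349587 99613435813/55504349587; 690626124969/55504349587 1457684885736/55504349587 -20607250504/55504349587; 99613435813/55504349587 -20607250504/55504349587 84724877466/55504349587]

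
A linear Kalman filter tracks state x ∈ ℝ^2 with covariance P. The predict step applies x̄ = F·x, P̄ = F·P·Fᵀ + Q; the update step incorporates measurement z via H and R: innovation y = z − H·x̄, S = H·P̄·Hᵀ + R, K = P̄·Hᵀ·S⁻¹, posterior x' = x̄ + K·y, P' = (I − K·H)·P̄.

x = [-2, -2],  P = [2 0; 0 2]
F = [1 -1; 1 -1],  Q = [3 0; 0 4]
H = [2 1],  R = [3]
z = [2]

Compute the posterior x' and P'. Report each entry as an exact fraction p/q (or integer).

x̄ = F·x = [0, 0]
P̄ = F·P·Fᵀ + Q = [7 4; 4 8]
y = z − H·x̄ = [2]
S = H·P̄·Hᵀ + R = [55]
K = P̄·Hᵀ·S⁻¹ = [18/55; 16/55]
x' = x̄ + K·y = [36/55, 32/55]
P' = (I − K·H)·P̄ = [61/55 -68/55; -68/55 184/55]

x' = [36/55, 32/55]
P' = [61/55 -68/55; -68/55 184/55]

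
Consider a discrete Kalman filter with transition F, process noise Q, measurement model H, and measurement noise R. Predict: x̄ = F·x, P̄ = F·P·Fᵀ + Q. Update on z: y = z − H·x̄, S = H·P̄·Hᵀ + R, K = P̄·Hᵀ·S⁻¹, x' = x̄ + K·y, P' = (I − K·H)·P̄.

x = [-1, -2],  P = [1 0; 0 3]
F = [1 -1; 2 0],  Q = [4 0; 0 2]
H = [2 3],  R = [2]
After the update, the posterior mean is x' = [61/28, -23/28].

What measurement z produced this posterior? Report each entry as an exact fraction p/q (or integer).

z = [2]

x̄ = F·x = [1, -2]
P̄ = F·P·Fᵀ + Q = [8 2; 2 6]
S = H·P̄·Hᵀ + R = [112]
K = P̄·Hᵀ·S⁻¹ = [11/56; 11/56]
x' − x̄ = [33/28, 33/28] = K·y
y = (KᵀK)⁻¹·Kᵀ·(x' − x̄) = [6]
z = y + H·x̄ = [6] + [-4] = [2]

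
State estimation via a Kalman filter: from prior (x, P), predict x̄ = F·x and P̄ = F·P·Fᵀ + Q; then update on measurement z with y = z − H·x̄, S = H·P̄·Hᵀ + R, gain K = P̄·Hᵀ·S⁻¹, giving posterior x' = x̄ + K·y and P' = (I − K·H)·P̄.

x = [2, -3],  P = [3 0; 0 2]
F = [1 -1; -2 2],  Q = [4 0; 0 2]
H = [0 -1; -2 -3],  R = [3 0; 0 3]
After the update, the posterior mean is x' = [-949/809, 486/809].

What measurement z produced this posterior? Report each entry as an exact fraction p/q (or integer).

x̄ = F·x = [5, -10]
P̄ = F·P·Fᵀ + Q = [9 -10; -10 22]
S = H·P̄·Hᵀ + R = [25 46; 46 117]
K = P̄·Hᵀ·S⁻¹ = [618/809 -160/809; -458/809 -138/809]
x' − x̄ = [-4994/809, 8576/809] = K·y
y = (KᵀK)⁻¹·Kᵀ·(x' − x̄) = [-13, -19]
z = y + H·x̄ = [-13, -19] + [10, 20] = [-3, 1]

z = [-3, 1]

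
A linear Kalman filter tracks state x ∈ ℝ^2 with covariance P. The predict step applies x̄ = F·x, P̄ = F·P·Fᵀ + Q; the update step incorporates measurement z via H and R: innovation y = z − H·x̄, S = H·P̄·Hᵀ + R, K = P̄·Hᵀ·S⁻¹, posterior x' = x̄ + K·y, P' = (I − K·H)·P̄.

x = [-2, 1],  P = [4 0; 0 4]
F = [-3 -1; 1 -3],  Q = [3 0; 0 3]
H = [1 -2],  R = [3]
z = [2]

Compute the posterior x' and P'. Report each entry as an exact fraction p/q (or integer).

x' = [531/218, 14/109]
P' = [7525/218 1849/109; 1849/109 989/109]

x̄ = F·x = [5, -5]
P̄ = F·P·Fᵀ + Q = [43 0; 0 43]
y = z − H·x̄ = [-13]
S = H·P̄·Hᵀ + R = [218]
K = P̄·Hᵀ·S⁻¹ = [43/218; -43/109]
x' = x̄ + K·y = [531/218, 14/109]
P' = (I − K·H)·P̄ = [7525/218 1849/109; 1849/109 989/109]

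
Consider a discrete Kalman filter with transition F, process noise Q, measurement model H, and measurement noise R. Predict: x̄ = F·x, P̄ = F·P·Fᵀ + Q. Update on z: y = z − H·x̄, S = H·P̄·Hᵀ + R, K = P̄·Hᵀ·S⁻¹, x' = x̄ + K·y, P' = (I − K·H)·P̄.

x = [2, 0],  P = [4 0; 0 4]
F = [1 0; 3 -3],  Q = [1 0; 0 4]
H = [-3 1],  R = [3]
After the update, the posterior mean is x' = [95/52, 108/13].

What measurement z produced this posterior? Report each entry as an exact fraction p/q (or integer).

z = [3]

x̄ = F·x = [2, 6]
P̄ = F·P·Fᵀ + Q = [5 12; 12 76]
S = H·P̄·Hᵀ + R = [52]
K = P̄·Hᵀ·S⁻¹ = [-3/52; 10/13]
x' − x̄ = [-9/52, 30/13] = K·y
y = (KᵀK)⁻¹·Kᵀ·(x' − x̄) = [3]
z = y + H·x̄ = [3] + [0] = [3]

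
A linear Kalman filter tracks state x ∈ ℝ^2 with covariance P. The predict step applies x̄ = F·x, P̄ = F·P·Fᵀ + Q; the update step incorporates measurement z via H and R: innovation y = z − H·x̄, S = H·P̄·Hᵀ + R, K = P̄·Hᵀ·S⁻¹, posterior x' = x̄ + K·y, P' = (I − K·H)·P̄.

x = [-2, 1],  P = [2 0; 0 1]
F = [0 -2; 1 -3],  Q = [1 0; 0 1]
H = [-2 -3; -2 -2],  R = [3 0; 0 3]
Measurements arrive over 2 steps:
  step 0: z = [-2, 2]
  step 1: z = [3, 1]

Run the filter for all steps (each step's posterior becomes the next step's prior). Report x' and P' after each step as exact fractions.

step 0: x' = [2/13, -1/13], P' = [109/117 -74/117; -74/117 76/117]
step 1: x' = [-22356/107219, -70429/107219], P' = [72195/107219 -47184/107219; -47184/107219 54282/107219]

step 0: x̄ = F·x = [-2, -5]
step 0: P̄ = F·P·Fᵀ + Q = [5 6; 6 12]
step 0: y = z − H·x̄ = [-21, -12]
step 0: S = H·P̄·Hᵀ + R = [203 152; 152 119]
step 0: K = P̄·Hᵀ·S⁻¹ = [4/351 -70/351; -80/351 -4/351]
step 0: x' = x̄ + K·y = [2/13, -1/13]
step 0: P' = (I − K·H)·P̄ = [109/117 -74/117; -74/117 76/117]
step 1: x̄ = F·x = [2/13, 5/13]
step 1: P̄ = F·P·Fᵀ + Q = [421/117 604/117; 604/117 1354/117]
step 1: y = z − H·x̄ = [58/13, 27/13]
step 1: S = H·P̄·Hᵀ + R = [21469/117 15848/117; 15848/117 12283/117]
step 1: K = P̄·Hᵀ·S⁻¹ = [-946/107219 -2382/15317; -22826/107219 -676/15317]
step 1: x' = x̄ + K·y = [-22356/107219, -70429/107219]
step 1: P' = (I − K·H)·P̄ = [72195/107219 -47184/107219; -47184/107219 54282/107219]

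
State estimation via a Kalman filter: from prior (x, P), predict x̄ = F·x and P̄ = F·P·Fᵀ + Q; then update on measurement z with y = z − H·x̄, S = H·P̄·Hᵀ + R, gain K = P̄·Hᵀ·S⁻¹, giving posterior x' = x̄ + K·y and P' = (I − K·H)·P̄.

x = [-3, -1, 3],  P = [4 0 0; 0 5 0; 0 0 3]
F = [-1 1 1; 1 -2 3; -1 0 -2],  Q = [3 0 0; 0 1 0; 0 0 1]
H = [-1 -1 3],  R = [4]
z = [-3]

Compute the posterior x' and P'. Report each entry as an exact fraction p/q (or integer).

x' = [743/179, 717/358, 351/358]
P' = [2557/179 -1799/179 242/179; -1799/179 5847/358 599/358; 242/179 599/358 461/358]

x̄ = F·x = [5, 8, -3]
P̄ = F·P·Fᵀ + Q = [15 -5 -2; -5 52 -22; -2 -22 17]
y = z − H·x̄ = [19]
S = H·P̄·Hᵀ + R = [358]
K = P̄·Hᵀ·S⁻¹ = [-8/179; -113/358; 75/358]
x' = x̄ + K·y = [743/179, 717/358, 351/358]
P' = (I − K·H)·P̄ = [2557/179 -1799/179 242/179; -1799/179 5847/358 599/358; 242/179 599/358 461/358]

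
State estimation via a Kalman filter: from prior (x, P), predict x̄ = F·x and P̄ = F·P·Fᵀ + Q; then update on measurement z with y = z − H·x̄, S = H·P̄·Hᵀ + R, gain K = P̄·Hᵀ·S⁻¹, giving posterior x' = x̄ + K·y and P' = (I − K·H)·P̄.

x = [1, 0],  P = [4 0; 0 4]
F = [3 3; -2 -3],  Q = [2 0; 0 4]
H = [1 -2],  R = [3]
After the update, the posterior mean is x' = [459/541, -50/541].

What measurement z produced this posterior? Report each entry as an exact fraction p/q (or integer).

x̄ = F·x = [3, -2]
P̄ = F·P·Fᵀ + Q = [74 -60; -60 56]
S = H·P̄·Hᵀ + R = [541]
K = P̄·Hᵀ·S⁻¹ = [194/541; -172/541]
x' − x̄ = [-1164/541, 1032/541] = K·y
y = (KᵀK)⁻¹·Kᵀ·(x' − x̄) = [-6]
z = y + H·x̄ = [-6] + [7] = [1]

z = [1]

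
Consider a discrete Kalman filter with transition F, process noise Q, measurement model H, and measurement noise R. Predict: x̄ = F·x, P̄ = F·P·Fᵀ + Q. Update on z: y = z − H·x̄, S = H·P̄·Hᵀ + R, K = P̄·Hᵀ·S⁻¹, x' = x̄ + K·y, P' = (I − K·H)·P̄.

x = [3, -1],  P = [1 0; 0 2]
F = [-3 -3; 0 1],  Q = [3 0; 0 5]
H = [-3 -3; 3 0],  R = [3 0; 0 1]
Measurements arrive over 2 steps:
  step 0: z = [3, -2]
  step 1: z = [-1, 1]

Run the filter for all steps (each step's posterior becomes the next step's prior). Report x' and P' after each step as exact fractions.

step 0: x̄ = F·x = [-6, -1]
step 0: P̄ = F·P·Fᵀ + Q = [30 -6; -6 7]
step 0: y = z − H·x̄ = [-18, 16]
step 0: S = H·P̄·Hᵀ + R = [228 -216; -216 271]
step 0: K = P̄·Hᵀ·S⁻¹ = [-6/1261 414/1261; -1567/5044 -396/1261]
step 0: x' = x̄ + K·y = [-834/1261, -1091/2522]
step 0: P' = (I − K·H)·P̄ = [138/1261 -132/1261; -132/1261 2095/5044]
step 1: x̄ = F·x = [8277/2522, -1091/2522]
step 1: P̄ = F·P·Fᵀ + Q = [29451/5044 -4701/5044; -4701/5044 27315/5044]
step 1: y = z − H·x̄ = [9518/1261, -22309/2522]
step 1: S = H·P̄·Hᵀ + R = [110352/1261 -111375/2522; -111375/2522 270103/5044]
step 1: K = P̄·Hᵀ·S⁻¹ = [-2250/418187 12267/38017; -1418568/4600057 -128187/418187]
step 1: x' = x̄ + K·y = [161853/418187, -224251/4600057]
step 1: P' = (I − K·H)·P̄ = [4089/38017 -42729/418187; -42729/418187 1888587/4600057]

step 0: x' = [-834/1261, -1091/2522], P' = [138/1261 -132/1261; -132/1261 2095/5044]
step 1: x' = [161853/418187, -224251/4600057], P' = [4089/38017 -42729/418187; -42729/418187 1888587/4600057]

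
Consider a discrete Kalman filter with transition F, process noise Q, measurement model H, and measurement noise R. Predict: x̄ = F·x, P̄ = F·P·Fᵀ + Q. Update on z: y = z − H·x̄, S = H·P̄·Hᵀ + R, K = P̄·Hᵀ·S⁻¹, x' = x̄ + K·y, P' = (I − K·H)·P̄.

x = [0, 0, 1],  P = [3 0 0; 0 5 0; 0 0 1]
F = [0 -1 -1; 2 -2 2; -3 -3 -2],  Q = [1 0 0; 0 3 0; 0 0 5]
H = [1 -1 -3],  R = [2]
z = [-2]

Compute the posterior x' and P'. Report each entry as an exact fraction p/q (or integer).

x' = [-447/707, 1689/707, -244/707]
P' = [2245/707 2796/707 -149/707; 2796/707 24548/707 -7214/707; -149/707 -7214/707 2511/707]

x̄ = F·x = [-1, 2, -2]
P̄ = F·P·Fᵀ + Q = [7 8 17; 8 39 8; 17 8 81]
y = z − H·x̄ = [-5]
S = H·P̄·Hᵀ + R = [707]
K = P̄·Hᵀ·S⁻¹ = [-52/707; -55/707; -234/707]
x' = x̄ + K·y = [-447/707, 1689/707, -244/707]
P' = (I − K·H)·P̄ = [2245/707 2796/707 -149/707; 2796/707 24548/707 -7214/707; -149/707 -7214/707 2511/707]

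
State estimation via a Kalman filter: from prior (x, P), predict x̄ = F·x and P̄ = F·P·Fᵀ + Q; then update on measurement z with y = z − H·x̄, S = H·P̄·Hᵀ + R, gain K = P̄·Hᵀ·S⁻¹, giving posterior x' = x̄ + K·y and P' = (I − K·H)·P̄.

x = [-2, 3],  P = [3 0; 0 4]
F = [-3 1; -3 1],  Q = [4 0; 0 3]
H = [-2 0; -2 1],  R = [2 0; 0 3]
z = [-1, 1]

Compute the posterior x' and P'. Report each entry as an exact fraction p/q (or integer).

x̄ = F·x = [9, 9]
P̄ = F·P·Fᵀ + Q = [35 31; 31 34]
y = z − H·x̄ = [17, 10]
S = H·P̄·Hᵀ + R = [142 78; 78 53]
K = P̄·Hᵀ·S⁻¹ = [-334/721 -39/721; -551/721 430/721]
x' = x̄ + K·y = [421/721, 1422/721]
P' = (I − K·H)·P̄ = [334/721 551/721; 551/721 2392/721]

x' = [421/721, 1422/721]
P' = [334/721 551/721; 551/721 2392/721]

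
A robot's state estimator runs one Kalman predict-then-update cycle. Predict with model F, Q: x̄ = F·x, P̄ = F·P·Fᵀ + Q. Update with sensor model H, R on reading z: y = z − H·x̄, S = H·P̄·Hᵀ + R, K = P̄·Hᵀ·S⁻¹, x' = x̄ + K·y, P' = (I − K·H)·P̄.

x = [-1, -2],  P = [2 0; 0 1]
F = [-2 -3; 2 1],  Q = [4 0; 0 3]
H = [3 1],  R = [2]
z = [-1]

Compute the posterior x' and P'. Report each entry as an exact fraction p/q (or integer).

x' = [4/137, -107/137]
P' = [173/137 -415/137; -415/137 1203/137]

x̄ = F·x = [8, -4]
P̄ = F·P·Fᵀ + Q = [21 -11; -11 12]
y = z − H·x̄ = [-21]
S = H·P̄·Hᵀ + R = [137]
K = P̄·Hᵀ·S⁻¹ = [52/137; -21/137]
x' = x̄ + K·y = [4/137, -107/137]
P' = (I − K·H)·P̄ = [173/137 -415/137; -415/137 1203/137]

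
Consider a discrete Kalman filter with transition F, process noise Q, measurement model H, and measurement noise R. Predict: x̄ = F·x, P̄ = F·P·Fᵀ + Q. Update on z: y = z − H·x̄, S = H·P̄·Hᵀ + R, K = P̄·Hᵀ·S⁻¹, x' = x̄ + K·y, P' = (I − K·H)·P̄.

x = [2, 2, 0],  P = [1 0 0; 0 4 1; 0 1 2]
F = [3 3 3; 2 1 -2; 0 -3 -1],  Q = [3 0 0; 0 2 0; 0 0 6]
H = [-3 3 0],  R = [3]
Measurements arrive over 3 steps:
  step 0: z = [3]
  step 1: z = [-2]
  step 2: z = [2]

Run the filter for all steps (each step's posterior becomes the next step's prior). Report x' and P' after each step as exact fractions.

step 0: x̄ = F·x = [12, 6, -6]
step 0: P̄ = F·P·Fᵀ + Q = [84 3 -54; 3 14 -3; -54 -3 50]
step 0: y = z − H·x̄ = [21]
step 0: S = H·P̄·Hᵀ + R = [831]
step 0: K = P̄·Hᵀ·S⁻¹ = [-81/277; 11/277; 51/277]
step 0: x' = x̄ + K·y = [1623/277, 1893/277, -591/277]
step 0: P' = (I − K·H)·P̄ = [3585/277 3504/277 -2565/277; 3504/277 3515/277 -2514/277; -2565/277 -2514/277 6047/277]
step 1: x̄ = F·x = [8775/277, 6321/277, -5088/277]
step 1: P̄ = F·P·Fᵀ + Q = [90804/277 34851/277 -43449/277; 34851/277 87189/277 -26915/277; -43449/277 -26915/277 24260/277]
step 1: y = z − H·x̄ = [6808/277]
step 1: S = H·P̄·Hᵀ + R = [975450/277]
step 1: K = P̄·Hᵀ·S⁻¹ = [-55953/325150; 26169/162575; 1181/23225]
step 1: x' = x̄ + K·y = [4462569/162575, 4353051/162575, -397576/23225]
step 1: P' = (I − K·H)·P̄ = [72681249/325150 36312648/162575 -2927298/23225; 36312648/162575 36338817/162575 -2926117/23225; -2927298/23225 -2926117/23225 1822594/23225]
step 2: x̄ = F·x = [18097764/162575, 18844253/162575, -10276121/162575]
step 2: P̄ = F·P·Fᵀ + Q = [1371046989/325150 638773539/162575 -384870573/162575; 638773539/162575 624169653/162575 -362807946/162575; -384870573/162575 -362807946/162575 217886047/162575]
step 2: y = z − H·x̄ = [-1914317/162575]
step 2: S = H·P̄·Hᵀ + R = [579604701/325150]
step 2: K = P̄·Hᵀ·S⁻¹ = [-93499911/193201567; -29207772/193201567; 44125254/193201567]
step 2: x' = x̄ + K·y = [22608056793/193201567, 22738134049/193201567, -12731554075/193201567]
step 2: P' = (I − K·H)·P̄ = [734005002720/193201567 733911502809/193201567 -419308238124/193201567; 733911502809/193201567 733882295037/193201567 -419264112870/193201567; -419308238124/193201567 -419264112870/193201567 240967975685/193201567]

step 0: x' = [1623/277, 1893/277, -591/277], P' = [3585/277 3504/277 -2565/277; 3504/277 3515/277 -2514/277; -2565/277 -2514/277 6047/277]
step 1: x' = [4462569/162575, 4353051/162575, -397576/23225], P' = [72681249/325150 36312648/162575 -2927298/23225; 36312648/162575 36338817/162575 -2926117/23225; -2927298/23225 -2926117/23225 1822594/23225]
step 2: x' = [22608056793/193201567, 22738134049/193201567, -12731554075/193201567], P' = [734005002720/193201567 733911502809/193201567 -419308238124/193201567; 733911502809/193201567 733882295037/193201567 -419264112870/193201567; -419308238124/193201567 -419264112870/193201567 240967975685/193201567]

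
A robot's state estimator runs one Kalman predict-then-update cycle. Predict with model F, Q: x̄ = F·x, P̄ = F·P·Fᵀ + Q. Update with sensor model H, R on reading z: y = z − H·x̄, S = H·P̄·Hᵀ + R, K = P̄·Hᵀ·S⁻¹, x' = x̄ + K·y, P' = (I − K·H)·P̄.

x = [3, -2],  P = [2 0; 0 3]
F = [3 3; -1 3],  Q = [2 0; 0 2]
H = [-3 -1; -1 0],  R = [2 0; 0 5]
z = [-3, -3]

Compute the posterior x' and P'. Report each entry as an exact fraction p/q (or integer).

x' = [483/134, -5287/670]
P' = [185/134 -501/134; -501/134 24031/2010]

x̄ = F·x = [3, -9]
P̄ = F·P·Fᵀ + Q = [47 21; 21 31]
y = z − H·x̄ = [-3, 0]
S = H·P̄·Hᵀ + R = [582 162; 162 52]
K = P̄·Hᵀ·S⁻¹ = [-27/134 -37/134; -743/2010 501/670]
x' = x̄ + K·y = [483/134, -5287/670]
P' = (I − K·H)·P̄ = [185/134 -501/134; -501/134 24031/2010]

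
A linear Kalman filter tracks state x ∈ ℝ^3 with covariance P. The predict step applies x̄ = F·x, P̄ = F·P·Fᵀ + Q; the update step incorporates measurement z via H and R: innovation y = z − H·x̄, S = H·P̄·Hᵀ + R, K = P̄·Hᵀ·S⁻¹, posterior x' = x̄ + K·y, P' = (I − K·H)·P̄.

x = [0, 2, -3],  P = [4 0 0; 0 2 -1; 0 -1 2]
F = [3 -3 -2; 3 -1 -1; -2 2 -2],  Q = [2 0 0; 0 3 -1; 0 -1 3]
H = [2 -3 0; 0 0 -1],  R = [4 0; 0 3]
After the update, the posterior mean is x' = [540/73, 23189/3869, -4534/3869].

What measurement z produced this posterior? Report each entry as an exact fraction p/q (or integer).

x̄ = F·x = [0, 1, 10]
P̄ = F·P·Fᵀ + Q = [52 41 -30; 41 41 -25; -30 -25 43]
S = H·P̄·Hᵀ + R = [89 -15; -15 46]
K = P̄·Hᵀ·S⁻¹ = [-8/73 45/73; -1511/3869 1610/3869; 45/3869 -3602/3869]
x' − x̄ = [540/73, 19320/3869, -43224/3869] = K·y
y = (KᵀK)⁻¹·Kᵀ·(x' − x̄) = [0, 12]
z = y + H·x̄ = [0, 12] + [-3, -10] = [-3, 2]

z = [-3, 2]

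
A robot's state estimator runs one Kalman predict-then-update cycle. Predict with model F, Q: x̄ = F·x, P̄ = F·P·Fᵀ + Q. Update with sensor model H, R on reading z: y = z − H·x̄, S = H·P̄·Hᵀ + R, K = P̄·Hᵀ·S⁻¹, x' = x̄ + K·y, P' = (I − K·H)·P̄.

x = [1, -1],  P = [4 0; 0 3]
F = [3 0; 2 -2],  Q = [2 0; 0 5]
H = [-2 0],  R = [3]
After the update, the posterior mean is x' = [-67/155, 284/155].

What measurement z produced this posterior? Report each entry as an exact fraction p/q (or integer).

z = [1]

x̄ = F·x = [3, 4]
P̄ = F·P·Fᵀ + Q = [38 24; 24 33]
S = H·P̄·Hᵀ + R = [155]
K = P̄·Hᵀ·S⁻¹ = [-76/155; -48/155]
x' − x̄ = [-532/155, -336/155] = K·y
y = (KᵀK)⁻¹·Kᵀ·(x' − x̄) = [7]
z = y + H·x̄ = [7] + [-6] = [1]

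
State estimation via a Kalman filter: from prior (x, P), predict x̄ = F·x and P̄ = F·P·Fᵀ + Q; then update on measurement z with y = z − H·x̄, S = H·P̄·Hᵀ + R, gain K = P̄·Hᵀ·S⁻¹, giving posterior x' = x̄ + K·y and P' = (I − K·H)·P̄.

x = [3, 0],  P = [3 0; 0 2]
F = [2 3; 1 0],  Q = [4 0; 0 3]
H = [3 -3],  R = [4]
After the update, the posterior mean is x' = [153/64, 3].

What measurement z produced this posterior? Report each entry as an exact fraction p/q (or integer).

z = [-2]

x̄ = F·x = [6, 3]
P̄ = F·P·Fᵀ + Q = [34 6; 6 6]
S = H·P̄·Hᵀ + R = [256]
K = P̄·Hᵀ·S⁻¹ = [21/64; 0]
x' − x̄ = [-231/64, 0] = K·y
y = (KᵀK)⁻¹·Kᵀ·(x' − x̄) = [-11]
z = y + H·x̄ = [-11] + [9] = [-2]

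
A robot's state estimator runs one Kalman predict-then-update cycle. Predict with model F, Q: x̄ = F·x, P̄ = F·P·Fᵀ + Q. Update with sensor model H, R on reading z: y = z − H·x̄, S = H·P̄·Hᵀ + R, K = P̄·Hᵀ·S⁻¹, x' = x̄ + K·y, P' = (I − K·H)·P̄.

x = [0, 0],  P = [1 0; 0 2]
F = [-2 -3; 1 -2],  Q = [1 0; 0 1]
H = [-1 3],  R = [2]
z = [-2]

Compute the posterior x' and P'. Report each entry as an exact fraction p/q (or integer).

x̄ = F·x = [0, 0]
P̄ = F·P·Fᵀ + Q = [23 10; 10 10]
y = z − H·x̄ = [-2]
S = H·P̄·Hᵀ + R = [55]
K = P̄·Hᵀ·S⁻¹ = [7/55; 4/11]
x' = x̄ + K·y = [-14/55, -8/11]
P' = (I − K·H)·P̄ = [1216/55 82/11; 82/11 30/11]

x' = [-14/55, -8/11]
P' = [1216/55 82/11; 82/11 30/11]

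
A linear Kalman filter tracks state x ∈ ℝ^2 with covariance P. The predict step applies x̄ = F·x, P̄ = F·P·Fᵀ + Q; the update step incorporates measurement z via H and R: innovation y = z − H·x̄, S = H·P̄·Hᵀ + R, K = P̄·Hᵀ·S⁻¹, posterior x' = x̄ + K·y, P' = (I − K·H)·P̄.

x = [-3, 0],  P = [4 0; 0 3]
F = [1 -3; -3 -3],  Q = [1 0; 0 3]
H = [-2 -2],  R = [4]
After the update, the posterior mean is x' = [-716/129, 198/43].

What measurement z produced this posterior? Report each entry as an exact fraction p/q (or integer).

z = [2]

x̄ = F·x = [-3, 9]
P̄ = F·P·Fᵀ + Q = [32 15; 15 66]
S = H·P̄·Hᵀ + R = [516]
K = P̄·Hᵀ·S⁻¹ = [-47/258; -27/86]
x' − x̄ = [-329/129, -189/43] = K·y
y = (KᵀK)⁻¹·Kᵀ·(x' − x̄) = [14]
z = y + H·x̄ = [14] + [-12] = [2]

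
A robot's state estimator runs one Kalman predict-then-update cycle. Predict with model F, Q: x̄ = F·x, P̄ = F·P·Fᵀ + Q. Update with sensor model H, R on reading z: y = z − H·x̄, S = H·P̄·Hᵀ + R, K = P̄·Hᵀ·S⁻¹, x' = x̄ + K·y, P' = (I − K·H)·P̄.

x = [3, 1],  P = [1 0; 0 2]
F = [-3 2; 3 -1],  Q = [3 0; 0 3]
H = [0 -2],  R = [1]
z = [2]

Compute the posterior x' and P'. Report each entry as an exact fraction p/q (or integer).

x̄ = F·x = [-7, 8]
P̄ = F·P·Fᵀ + Q = [20 -13; -13 14]
y = z − H·x̄ = [18]
S = H·P̄·Hᵀ + R = [57]
K = P̄·Hᵀ·S⁻¹ = [26/57; -28/57]
x' = x̄ + K·y = [23/19, -16/19]
P' = (I − K·H)·P̄ = [464/57 -13/57; -13/57 14/57]

x' = [23/19, -16/19]
P' = [464/57 -13/57; -13/57 14/57]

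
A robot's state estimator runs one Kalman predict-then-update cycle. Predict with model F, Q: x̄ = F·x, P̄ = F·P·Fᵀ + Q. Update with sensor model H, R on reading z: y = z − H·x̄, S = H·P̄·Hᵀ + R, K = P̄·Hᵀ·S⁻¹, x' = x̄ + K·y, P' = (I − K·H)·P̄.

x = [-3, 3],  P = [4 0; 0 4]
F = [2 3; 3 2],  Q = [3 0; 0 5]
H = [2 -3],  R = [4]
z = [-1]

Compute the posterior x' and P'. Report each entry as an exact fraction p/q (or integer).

x̄ = F·x = [3, -3]
P̄ = F·P·Fᵀ + Q = [55 48; 48 57]
y = z − H·x̄ = [-16]
S = H·P̄·Hᵀ + R = [161]
K = P̄·Hᵀ·S⁻¹ = [-34/161; -75/161]
x' = x̄ + K·y = [1027/161, 717/161]
P' = (I − K·H)·P̄ = [7699/161 5178/161; 5178/161 3552/161]

x' = [1027/161, 717/161]
P' = [7699/161 5178/161; 5178/161 3552/161]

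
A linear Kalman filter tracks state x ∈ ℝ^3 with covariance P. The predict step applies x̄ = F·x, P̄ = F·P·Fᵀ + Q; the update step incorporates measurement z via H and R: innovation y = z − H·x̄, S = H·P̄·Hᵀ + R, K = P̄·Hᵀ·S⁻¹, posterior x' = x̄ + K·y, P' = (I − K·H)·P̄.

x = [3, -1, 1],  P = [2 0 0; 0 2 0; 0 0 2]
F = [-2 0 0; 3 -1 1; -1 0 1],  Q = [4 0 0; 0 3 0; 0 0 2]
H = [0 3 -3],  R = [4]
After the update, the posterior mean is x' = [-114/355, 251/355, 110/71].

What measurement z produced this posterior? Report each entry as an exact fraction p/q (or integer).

z = [-3]

x̄ = F·x = [-6, 11, -2]
P̄ = F·P·Fᵀ + Q = [12 -12 4; -12 25 -4; 4 -4 6]
S = H·P̄·Hᵀ + R = [355]
K = P̄·Hᵀ·S⁻¹ = [-48/355; 87/355; -6/71]
x' − x̄ = [2016/355, -3654/355, 252/71] = K·y
y = (KᵀK)⁻¹·Kᵀ·(x' − x̄) = [-42]
z = y + H·x̄ = [-42] + [39] = [-3]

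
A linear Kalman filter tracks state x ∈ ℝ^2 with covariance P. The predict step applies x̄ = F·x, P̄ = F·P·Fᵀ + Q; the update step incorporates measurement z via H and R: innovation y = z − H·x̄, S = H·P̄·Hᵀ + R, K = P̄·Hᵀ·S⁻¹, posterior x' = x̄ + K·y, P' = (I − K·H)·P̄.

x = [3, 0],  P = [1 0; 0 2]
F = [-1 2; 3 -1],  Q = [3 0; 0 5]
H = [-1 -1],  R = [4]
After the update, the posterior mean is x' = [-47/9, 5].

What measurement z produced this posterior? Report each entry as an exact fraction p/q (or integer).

z = [2]

x̄ = F·x = [-3, 9]
P̄ = F·P·Fᵀ + Q = [12 -7; -7 16]
S = H·P̄·Hᵀ + R = [18]
K = P̄·Hᵀ·S⁻¹ = [-5/18; -1/2]
x' − x̄ = [-20/9, -4] = K·y
y = (KᵀK)⁻¹·Kᵀ·(x' − x̄) = [8]
z = y + H·x̄ = [8] + [-6] = [2]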